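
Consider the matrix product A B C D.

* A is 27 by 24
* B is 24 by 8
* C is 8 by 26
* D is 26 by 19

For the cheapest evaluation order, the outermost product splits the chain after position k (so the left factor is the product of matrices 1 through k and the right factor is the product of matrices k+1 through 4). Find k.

Adjacent pairs: AB = 27·24·8 = 5184; BC = 24·8·26 = 4992; CD = 8·26·19 = 3952.
Length 3: A..C: k=1: 0+4992+27·24·26=21840; k=2: 5184+0+27·8·26=10800 → min 10800 | B..D: k=2: 0+3952+24·8·19=7600; k=3: 4992+0+24·26·19=16848 → min 7600.
Top-level splits: k=1: (A..A)·(B..D) → 0+7600+27·24·19 = 19912; k=2: (A..B)·(C..D) → 5184+3952+27·8·19 = 13240; k=3: (A..C)·(D..D) → 10800+0+27·26·19 = 24138.
Best split is after B, i.e. k = 2.

2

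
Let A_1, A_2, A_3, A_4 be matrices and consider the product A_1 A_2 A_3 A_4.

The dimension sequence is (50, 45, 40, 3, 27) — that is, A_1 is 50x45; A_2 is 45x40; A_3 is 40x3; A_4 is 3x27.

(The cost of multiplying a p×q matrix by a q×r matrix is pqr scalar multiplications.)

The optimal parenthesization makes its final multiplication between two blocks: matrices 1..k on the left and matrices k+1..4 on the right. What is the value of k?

3

Adjacent pairs: A_1A_2 = 50·45·40 = 90000; A_2A_3 = 45·40·3 = 5400; A_3A_4 = 40·3·27 = 3240.
Length 3: A_1..A_3: k=1: 0+5400+50·45·3=12150; k=2: 90000+0+50·40·3=96000 → min 12150 | A_2..A_4: k=2: 0+3240+45·40·27=51840; k=3: 5400+0+45·3·27=9045 → min 9045.
Top-level splits: k=1: (A_1..A_1)·(A_2..A_4) → 0+9045+50·45·27 = 69795; k=2: (A_1..A_2)·(A_3..A_4) → 90000+3240+50·40·27 = 147240; k=3: (A_1..A_3)·(A_4..A_4) → 12150+0+50·3·27 = 16200.
Best split is after A_3, i.e. k = 3.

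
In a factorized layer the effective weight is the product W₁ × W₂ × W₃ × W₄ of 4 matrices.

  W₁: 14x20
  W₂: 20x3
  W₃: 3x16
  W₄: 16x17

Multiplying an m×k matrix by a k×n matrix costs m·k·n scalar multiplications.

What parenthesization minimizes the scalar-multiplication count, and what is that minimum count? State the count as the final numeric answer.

Adjacent pairs: W₁W₂ = 14·20·3 = 840; W₂W₃ = 20·3·16 = 960; W₃W₄ = 3·16·17 = 816.
Length 3: W₁..W₃: k=1: 0+960+14·20·16=5440; k=2: 840+0+14·3·16=1512 → min 1512 | W₂..W₄: k=2: 0+816+20·3·17=1836; k=3: 960+0+20·16·17=6400 → min 1836.
Length 4: W₁..W₄: k=1: 0+1836+14·20·17=6596; k=2: 840+816+14·3·17=2370; k=3: 1512+0+14·16·17=5320 → min 2370.
Optimal parenthesization: ((W₁ × W₂) × (W₃ × W₄)) with cost 2370.

2370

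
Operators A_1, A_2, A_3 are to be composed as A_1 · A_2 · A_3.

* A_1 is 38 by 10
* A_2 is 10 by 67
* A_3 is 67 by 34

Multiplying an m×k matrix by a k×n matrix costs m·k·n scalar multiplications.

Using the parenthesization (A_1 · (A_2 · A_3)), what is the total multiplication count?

35700

(A_2 · A_3): 10×67 by 67×34 → 10×34, cost 10·67·34 = 22780
(A_1 · (A_2 · A_3)): 38×10 by 10×34 → 38×34, cost 38·10·34 = 12920; cumulative 35700
Total: 35700 scalar multiplications.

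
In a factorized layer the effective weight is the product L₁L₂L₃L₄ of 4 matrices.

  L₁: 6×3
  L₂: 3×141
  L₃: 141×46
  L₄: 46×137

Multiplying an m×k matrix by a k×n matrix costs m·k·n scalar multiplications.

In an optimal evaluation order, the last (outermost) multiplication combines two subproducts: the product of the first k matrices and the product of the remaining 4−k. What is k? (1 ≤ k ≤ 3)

1

Adjacent pairs: L₁L₂ = 6·3·141 = 2538; L₂L₃ = 3·141·46 = 19458; L₃L₄ = 141·46·137 = 888582.
Length 3: L₁..L₃: k=1: 0+19458+6·3·46=20286; k=2: 2538+0+6·141·46=41454 → min 20286 | L₂..L₄: k=2: 0+888582+3·141·137=946533; k=3: 19458+0+3·46·137=38364 → min 38364.
Top-level splits: k=1: (L₁..L₁)·(L₂..L₄) → 0+38364+6·3·137 = 40830; k=2: (L₁..L₂)·(L₃..L₄) → 2538+888582+6·141·137 = 1007022; k=3: (L₁..L₃)·(L₄..L₄) → 20286+0+6·46·137 = 58098.
Best split is after L₁, i.e. k = 1.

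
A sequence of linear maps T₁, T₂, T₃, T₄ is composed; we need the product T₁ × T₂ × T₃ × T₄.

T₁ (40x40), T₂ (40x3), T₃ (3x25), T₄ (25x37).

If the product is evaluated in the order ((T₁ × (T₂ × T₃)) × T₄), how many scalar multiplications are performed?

80000

(T₂ × T₃): 40×3 by 3×25 → 40×25, cost 40·3·25 = 3000
(T₁ × (T₂ × T₃)): 40×40 by 40×25 → 40×25, cost 40·40·25 = 40000; cumulative 43000
((T₁ × (T₂ × T₃)) × T₄): 40×25 by 25×37 → 40×37, cost 40·25·37 = 37000; cumulative 80000
Total: 80000 scalar multiplications.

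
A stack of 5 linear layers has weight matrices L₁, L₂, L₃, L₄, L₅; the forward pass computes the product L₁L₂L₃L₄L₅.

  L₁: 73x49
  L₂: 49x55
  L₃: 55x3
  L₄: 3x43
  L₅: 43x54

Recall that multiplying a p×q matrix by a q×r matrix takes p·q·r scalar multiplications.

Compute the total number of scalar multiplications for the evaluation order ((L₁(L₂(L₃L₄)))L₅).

(L₃L₄): 55×3 by 3×43 → 55×43, cost 55·3·43 = 7095
(L₂(L₃L₄)): 49×55 by 55×43 → 49×43, cost 49·55·43 = 115885; cumulative 122980
(L₁(L₂(L₃L₄))): 73×49 by 49×43 → 73×43, cost 73·49·43 = 153811; cumulative 276791
((L₁(L₂(L₃L₄)))L₅): 73×43 by 43×54 → 73×54, cost 73·43·54 = 169506; cumulative 446297
Total: 446297 scalar multiplications.

446297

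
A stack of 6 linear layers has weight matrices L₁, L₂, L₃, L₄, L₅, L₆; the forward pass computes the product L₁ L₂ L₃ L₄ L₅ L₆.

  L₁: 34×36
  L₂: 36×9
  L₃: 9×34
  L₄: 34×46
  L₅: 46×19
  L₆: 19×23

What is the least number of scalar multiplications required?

Adjacent pairs: L₁L₂ = 34·36·9 = 11016; L₂L₃ = 36·9·34 = 11016; L₃L₄ = 9·34·46 = 14076; L₄L₅ = 34·46·19 = 29716; L₅L₆ = 46·19·23 = 20102.
Length 3: L₁..L₃: k=1: 0+11016+34·36·34=52632; k=2: 11016+0+34·9·34=21420 → min 21420 | L₂..L₄: k=2: 0+14076+36·9·46=28980; k=3: 11016+0+36·34·46=67320 → min 28980 | L₃..L₅: k=3: 0+29716+9·34·19=35530; k=4: 14076+0+9·46·19=21942 → min 21942 | L₄..L₆: k=4: 0+20102+34·46·23=56074; k=5: 29716+0+34·19·23=44574 → min 44574.
Length 4: L₁..L₄: k=1: 0+28980+34·36·46=85284; k=2: 11016+14076+34·9·46=39168; k=3: 21420+0+34·34·46=74596 → min 39168 | L₂..L₅: k=2: 0+21942+36·9·19=28098; k=3: 11016+29716+36·34·19=63988; k=4: 28980+0+36·46·19=60444 → min 28098 | L₃..L₆: k=3: 0+44574+9·34·23=51612; k=4: 14076+20102+9·46·23=43700; k=5: 21942+0+9·19·23=25875 → min 25875.
Length 5: L₁..L₅: k=1: 0+28098+34·36·19=51354; k=2: 11016+21942+34·9·19=38772; k=3: 21420+29716+34·34·19=73100; k=4: 39168+0+34·46·19=68884 → min 38772 | L₂..L₆: k=2: 0+25875+36·9·23=33327; k=3: 11016+44574+36·34·23=83742; k=4: 28980+20102+36·46·23=87170; k=5: 28098+0+36·19·23=43830 → min 33327.
Length 6: L₁..L₆: k=1: 0+33327+34·36·23=61479; k=2: 11016+25875+34·9·23=43929; k=3: 21420+44574+34·34·23=92582; k=4: 39168+20102+34·46·23=95242; k=5: 38772+0+34·19·23=53630 → min 43929.
Optimal order: ((L₁ L₂) (((L₃ L₄) L₅) L₆)) with cost 43929.

43929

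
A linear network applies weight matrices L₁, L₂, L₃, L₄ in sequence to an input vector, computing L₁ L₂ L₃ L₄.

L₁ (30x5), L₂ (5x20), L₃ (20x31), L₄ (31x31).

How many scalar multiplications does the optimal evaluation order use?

12555

Adjacent pairs: L₁L₂ = 30·5·20 = 3000; L₂L₃ = 5·20·31 = 3100; L₃L₄ = 20·31·31 = 19220.
Length 3: L₁..L₃: k=1: 0+3100+30·5·31=7750; k=2: 3000+0+30·20·31=21600 → min 7750 | L₂..L₄: k=2: 0+19220+5·20·31=22320; k=3: 3100+0+5·31·31=7905 → min 7905.
Length 4: L₁..L₄: k=1: 0+7905+30·5·31=12555; k=2: 3000+19220+30·20·31=40820; k=3: 7750+0+30·31·31=36580 → min 12555.
Optimal order: (L₁ ((L₂ L₃) L₄)) with cost 12555.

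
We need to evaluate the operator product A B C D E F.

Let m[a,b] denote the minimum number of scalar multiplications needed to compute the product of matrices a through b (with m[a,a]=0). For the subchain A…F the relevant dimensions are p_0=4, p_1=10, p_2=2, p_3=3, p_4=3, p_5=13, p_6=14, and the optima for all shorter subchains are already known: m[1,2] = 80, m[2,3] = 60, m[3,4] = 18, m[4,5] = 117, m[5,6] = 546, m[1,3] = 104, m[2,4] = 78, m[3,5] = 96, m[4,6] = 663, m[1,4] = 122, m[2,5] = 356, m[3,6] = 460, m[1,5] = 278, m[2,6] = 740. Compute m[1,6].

m[1,6] = min over k∈[1,5] of m[1,k]+m[k+1,6]+p_{0}·p_k·p_{6}.
k=1: 0 + 740 + 4·10·14 = 1300; k=2: 80 + 460 + 4·2·14 = 652; k=3: 104 + 663 + 4·3·14 = 935; k=4: 122 + 546 + 4·3·14 = 836; k=5: 278 + 0 + 4·13·14 = 1006.
Minimum: 652 at k=2.

652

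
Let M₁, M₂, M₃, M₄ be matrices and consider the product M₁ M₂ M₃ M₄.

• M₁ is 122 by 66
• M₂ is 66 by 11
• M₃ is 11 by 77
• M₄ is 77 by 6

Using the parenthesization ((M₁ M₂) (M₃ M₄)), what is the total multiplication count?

101706

(M₁ M₂): 122×66 by 66×11 → 122×11, cost 122·66·11 = 88572
(M₃ M₄): 11×77 by 77×6 → 11×6, cost 11·77·6 = 5082
((M₁ M₂) (M₃ M₄)): 122×11 by 11×6 → 122×6, cost 122·11·6 = 8052; cumulative 101706
Total: 101706 scalar multiplications.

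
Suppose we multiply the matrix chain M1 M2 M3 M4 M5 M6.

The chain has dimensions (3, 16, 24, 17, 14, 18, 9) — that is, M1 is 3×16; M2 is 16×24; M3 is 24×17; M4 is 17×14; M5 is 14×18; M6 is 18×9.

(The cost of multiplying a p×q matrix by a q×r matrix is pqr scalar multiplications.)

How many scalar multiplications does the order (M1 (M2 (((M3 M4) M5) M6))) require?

19536

(M3 M4): 24×17 by 17×14 → 24×14, cost 24·17·14 = 5712
((M3 M4) M5): 24×14 by 14×18 → 24×18, cost 24·14·18 = 6048; cumulative 11760
(((M3 M4) M5) M6): 24×18 by 18×9 → 24×9, cost 24·18·9 = 3888; cumulative 15648
(M2 (((M3 M4) M5) M6)): 16×24 by 24×9 → 16×9, cost 16·24·9 = 3456; cumulative 19104
(M1 (M2 (((M3 M4) M5) M6))): 3×16 by 16×9 → 3×9, cost 3·16·9 = 432; cumulative 19536
Total: 19536 scalar multiplications.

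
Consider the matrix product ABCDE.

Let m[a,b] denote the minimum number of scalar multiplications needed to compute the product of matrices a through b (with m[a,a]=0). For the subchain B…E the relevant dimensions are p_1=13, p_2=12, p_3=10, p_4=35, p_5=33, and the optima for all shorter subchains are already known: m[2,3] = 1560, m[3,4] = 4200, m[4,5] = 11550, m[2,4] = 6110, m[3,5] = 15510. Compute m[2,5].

m[2,5] = min over k∈[2,4] of m[2,k]+m[k+1,5]+p_{1}·p_k·p_{5}.
k=2: 0 + 15510 + 13·12·33 = 20658; k=3: 1560 + 11550 + 13·10·33 = 17400; k=4: 6110 + 0 + 13·35·33 = 21125.
Minimum: 17400 at k=3.

17400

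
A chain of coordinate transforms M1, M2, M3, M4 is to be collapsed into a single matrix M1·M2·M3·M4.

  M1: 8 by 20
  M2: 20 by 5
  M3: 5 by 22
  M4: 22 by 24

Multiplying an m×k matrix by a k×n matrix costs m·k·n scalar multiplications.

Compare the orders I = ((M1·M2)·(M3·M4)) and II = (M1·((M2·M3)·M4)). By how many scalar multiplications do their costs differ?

Order I = ((M1·M2)·(M3·M4)): (M1·M2): 8×20 by 20×5 → 8×5, cost 8·20·5 = 800; (M3·M4): 5×22 by 22×24 → 5×24, cost 5·22·24 = 2640; ((M1·M2)·(M3·M4)): 8×5 by 5×24 → 8×24, cost 8·5·24 = 960; cumulative 4400. Total 4400.
Order II = (M1·((M2·M3)·M4)): (M2·M3): 20×5 by 5×22 → 20×22, cost 20·5·22 = 2200; ((M2·M3)·M4): 20×22 by 22×24 → 20×24, cost 20·22·24 = 10560; cumulative 12760; (M1·((M2·M3)·M4)): 8×20 by 20×24 → 8×24, cost 8·20·24 = 3840; cumulative 16600. Total 16600.
Difference: |4400 − 16600| = 12200.

12200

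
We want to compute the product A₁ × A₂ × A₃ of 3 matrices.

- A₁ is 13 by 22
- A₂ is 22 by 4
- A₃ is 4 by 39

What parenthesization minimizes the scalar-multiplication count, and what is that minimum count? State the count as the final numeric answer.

3172

(A₁ × (A₂ × A₃)): cost 14586.
((A₁ × A₂) × A₃): cost 3172.
Optimal: ((A₁ × A₂) × A₃) with cost 3172.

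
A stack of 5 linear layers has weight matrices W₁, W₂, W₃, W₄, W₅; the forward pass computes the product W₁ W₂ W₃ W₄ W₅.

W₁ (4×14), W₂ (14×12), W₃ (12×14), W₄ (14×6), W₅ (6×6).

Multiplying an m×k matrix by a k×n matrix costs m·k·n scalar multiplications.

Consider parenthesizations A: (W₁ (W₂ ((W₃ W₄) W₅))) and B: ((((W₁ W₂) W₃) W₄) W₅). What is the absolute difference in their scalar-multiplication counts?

Order A = (W₁ (W₂ ((W₃ W₄) W₅))): (W₃ W₄): 12×14 by 14×6 → 12×6, cost 12·14·6 = 1008; ((W₃ W₄) W₅): 12×6 by 6×6 → 12×6, cost 12·6·6 = 432; cumulative 1440; (W₂ ((W₃ W₄) W₅)): 14×12 by 12×6 → 14×6, cost 14·12·6 = 1008; cumulative 2448; (W₁ (W₂ ((W₃ W₄) W₅))): 4×14 by 14×6 → 4×6, cost 4·14·6 = 336; cumulative 2784. Total 2784.
Order B = ((((W₁ W₂) W₃) W₄) W₅): (W₁ W₂): 4×14 by 14×12 → 4×12, cost 4·14·12 = 672; ((W₁ W₂) W₃): 4×12 by 12×14 → 4×14, cost 4·12·14 = 672; cumulative 1344; (((W₁ W₂) W₃) W₄): 4×14 by 14×6 → 4×6, cost 4·14·6 = 336; cumulative 1680; ((((W₁ W₂) W₃) W₄) W₅): 4×6 by 6×6 → 4×6, cost 4·6·6 = 144; cumulative 1824. Total 1824.
Difference: |2784 − 1824| = 960.

960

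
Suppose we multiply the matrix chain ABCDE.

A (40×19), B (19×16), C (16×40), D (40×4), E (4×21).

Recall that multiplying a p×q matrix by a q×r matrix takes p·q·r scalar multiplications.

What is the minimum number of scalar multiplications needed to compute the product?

10176

Adjacent pairs: AB = 40·19·16 = 12160; BC = 19·16·40 = 12160; CD = 16·40·4 = 2560; DE = 40·4·21 = 3360.
Length 3: A..C: k=1: 0+12160+40·19·40=42560; k=2: 12160+0+40·16·40=37760 → min 37760 | B..D: k=2: 0+2560+19·16·4=3776; k=3: 12160+0+19·40·4=15200 → min 3776 | C..E: k=3: 0+3360+16·40·21=16800; k=4: 2560+0+16·4·21=3904 → min 3904.
Length 4: A..D: k=1: 0+3776+40·19·4=6816; k=2: 12160+2560+40·16·4=17280; k=3: 37760+0+40·40·4=44160 → min 6816 | B..E: k=2: 0+3904+19·16·21=10288; k=3: 12160+3360+19·40·21=31480; k=4: 3776+0+19·4·21=5372 → min 5372.
Length 5: A..E: k=1: 0+5372+40·19·21=21332; k=2: 12160+3904+40·16·21=29504; k=3: 37760+3360+40·40·21=74720; k=4: 6816+0+40·4·21=10176 → min 10176.
Optimal order: ((A(B(CD)))E) with cost 10176.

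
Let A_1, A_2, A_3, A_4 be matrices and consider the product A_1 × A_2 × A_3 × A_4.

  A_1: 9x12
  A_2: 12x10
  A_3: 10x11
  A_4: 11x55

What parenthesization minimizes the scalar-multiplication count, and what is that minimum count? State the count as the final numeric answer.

7515

Adjacent pairs: A_1A_2 = 9·12·10 = 1080; A_2A_3 = 12·10·11 = 1320; A_3A_4 = 10·11·55 = 6050.
Length 3: A_1..A_3: k=1: 0+1320+9·12·11=2508; k=2: 1080+0+9·10·11=2070 → min 2070 | A_2..A_4: k=2: 0+6050+12·10·55=12650; k=3: 1320+0+12·11·55=8580 → min 8580.
Length 4: A_1..A_4: k=1: 0+8580+9·12·55=14520; k=2: 1080+6050+9·10·55=12080; k=3: 2070+0+9·11·55=7515 → min 7515.
Optimal parenthesization: (((A_1 × A_2) × A_3) × A_4) with cost 7515.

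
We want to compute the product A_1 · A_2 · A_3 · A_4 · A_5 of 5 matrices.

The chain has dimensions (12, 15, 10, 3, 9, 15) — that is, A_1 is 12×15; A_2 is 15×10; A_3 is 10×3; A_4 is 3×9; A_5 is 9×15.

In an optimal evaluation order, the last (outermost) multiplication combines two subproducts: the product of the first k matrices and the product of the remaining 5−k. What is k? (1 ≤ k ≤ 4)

3

Adjacent pairs: A_1A_2 = 12·15·10 = 1800; A_2A_3 = 15·10·3 = 450; A_3A_4 = 10·3·9 = 270; A_4A_5 = 3·9·15 = 405.
Length 3: A_1..A_3: k=1: 0+450+12·15·3=990; k=2: 1800+0+12·10·3=2160 → min 990 | A_2..A_4: k=2: 0+270+15·10·9=1620; k=3: 450+0+15·3·9=855 → min 855 | A_3..A_5: k=3: 0+405+10·3·15=855; k=4: 270+0+10·9·15=1620 → min 855.
Length 4: A_1..A_4: k=1: 0+855+12·15·9=2475; k=2: 1800+270+12·10·9=3150; k=3: 990+0+12·3·9=1314 → min 1314 | A_2..A_5: k=2: 0+855+15·10·15=3105; k=3: 450+405+15·3·15=1530; k=4: 855+0+15·9·15=2880 → min 1530.
Top-level splits: k=1: (A_1..A_1)·(A_2..A_5) → 0+1530+12·15·15 = 4230; k=2: (A_1..A_2)·(A_3..A_5) → 1800+855+12·10·15 = 4455; k=3: (A_1..A_3)·(A_4..A_5) → 990+405+12·3·15 = 1935; k=4: (A_1..A_4)·(A_5..A_5) → 1314+0+12·9·15 = 2934.
Best split is after A_3, i.e. k = 3.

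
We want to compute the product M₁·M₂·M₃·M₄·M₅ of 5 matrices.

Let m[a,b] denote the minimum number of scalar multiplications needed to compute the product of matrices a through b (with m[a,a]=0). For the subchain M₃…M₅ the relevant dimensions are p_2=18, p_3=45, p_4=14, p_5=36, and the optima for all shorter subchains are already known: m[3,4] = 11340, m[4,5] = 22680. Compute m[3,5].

20412

m[3,5] = min over k∈[3,4] of m[3,k]+m[k+1,5]+p_{2}·p_k·p_{5}.
k=3: 0 + 22680 + 18·45·36 = 51840; k=4: 11340 + 0 + 18·14·36 = 20412.
Minimum: 20412 at k=4.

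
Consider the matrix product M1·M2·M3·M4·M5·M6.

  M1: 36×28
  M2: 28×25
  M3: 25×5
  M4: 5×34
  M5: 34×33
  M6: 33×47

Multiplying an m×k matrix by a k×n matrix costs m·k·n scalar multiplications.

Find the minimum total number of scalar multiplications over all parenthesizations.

Adjacent pairs: M1M2 = 36·28·25 = 25200; M2M3 = 28·25·5 = 3500; M3M4 = 25·5·34 = 4250; M4M5 = 5·34·33 = 5610; M5M6 = 34·33·47 = 52734.
Length 3: M1..M3: k=1: 0+3500+36·28·5=8540; k=2: 25200+0+36·25·5=29700 → min 8540 | M2..M4: k=2: 0+4250+28·25·34=28050; k=3: 3500+0+28·5·34=8260 → min 8260 | M3..M5: k=3: 0+5610+25·5·33=9735; k=4: 4250+0+25·34·33=32300 → min 9735 | M4..M6: k=4: 0+52734+5·34·47=60724; k=5: 5610+0+5·33·47=13365 → min 13365.
Length 4: M1..M4: k=1: 0+8260+36·28·34=42532; k=2: 25200+4250+36·25·34=60050; k=3: 8540+0+36·5·34=14660 → min 14660 | M2..M5: k=2: 0+9735+28·25·33=32835; k=3: 3500+5610+28·5·33=13730; k=4: 8260+0+28·34·33=39676 → min 13730 | M3..M6: k=3: 0+13365+25·5·47=19240; k=4: 4250+52734+25·34·47=96934; k=5: 9735+0+25·33·47=48510 → min 19240.
Length 5: M1..M5: k=1: 0+13730+36·28·33=46994; k=2: 25200+9735+36·25·33=64635; k=3: 8540+5610+36·5·33=20090; k=4: 14660+0+36·34·33=55052 → min 20090 | M2..M6: k=2: 0+19240+28·25·47=52140; k=3: 3500+13365+28·5·47=23445; k=4: 8260+52734+28·34·47=105738; k=5: 13730+0+28·33·47=57158 → min 23445.
Length 6: M1..M6: k=1: 0+23445+36·28·47=70821; k=2: 25200+19240+36·25·47=86740; k=3: 8540+13365+36·5·47=30365; k=4: 14660+52734+36·34·47=124922; k=5: 20090+0+36·33·47=75926 → min 30365.
Optimal order: ((M1·(M2·M3))·((M4·M5)·M6)) with cost 30365.

30365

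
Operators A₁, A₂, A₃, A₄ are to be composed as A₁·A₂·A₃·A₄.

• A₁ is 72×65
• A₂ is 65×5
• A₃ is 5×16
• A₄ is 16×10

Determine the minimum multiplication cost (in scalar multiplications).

27800

Adjacent pairs: A₁A₂ = 72·65·5 = 23400; A₂A₃ = 65·5·16 = 5200; A₃A₄ = 5·16·10 = 800.
Length 3: A₁..A₃: k=1: 0+5200+72·65·16=80080; k=2: 23400+0+72·5·16=29160 → min 29160 | A₂..A₄: k=2: 0+800+65·5·10=4050; k=3: 5200+0+65·16·10=15600 → min 4050.
Length 4: A₁..A₄: k=1: 0+4050+72·65·10=50850; k=2: 23400+800+72·5·10=27800; k=3: 29160+0+72·16·10=40680 → min 27800.
Optimal order: ((A₁·A₂)·(A₃·A₄)) with cost 27800.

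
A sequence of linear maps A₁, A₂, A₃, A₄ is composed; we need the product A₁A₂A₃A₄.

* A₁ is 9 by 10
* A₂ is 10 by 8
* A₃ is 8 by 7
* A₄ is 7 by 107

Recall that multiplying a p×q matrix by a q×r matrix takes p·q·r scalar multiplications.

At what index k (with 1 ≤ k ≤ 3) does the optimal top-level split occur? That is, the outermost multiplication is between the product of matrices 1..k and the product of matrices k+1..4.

Adjacent pairs: A₁A₂ = 9·10·8 = 720; A₂A₃ = 10·8·7 = 560; A₃A₄ = 8·7·107 = 5992.
Length 3: A₁..A₃: k=1: 0+560+9·10·7=1190; k=2: 720+0+9·8·7=1224 → min 1190 | A₂..A₄: k=2: 0+5992+10·8·107=14552; k=3: 560+0+10·7·107=8050 → min 8050.
Top-level splits: k=1: (A₁..A₁)·(A₂..A₄) → 0+8050+9·10·107 = 17680; k=2: (A₁..A₂)·(A₃..A₄) → 720+5992+9·8·107 = 14416; k=3: (A₁..A₃)·(A₄..A₄) → 1190+0+9·7·107 = 7931.
Best split is after A₃, i.e. k = 3.

3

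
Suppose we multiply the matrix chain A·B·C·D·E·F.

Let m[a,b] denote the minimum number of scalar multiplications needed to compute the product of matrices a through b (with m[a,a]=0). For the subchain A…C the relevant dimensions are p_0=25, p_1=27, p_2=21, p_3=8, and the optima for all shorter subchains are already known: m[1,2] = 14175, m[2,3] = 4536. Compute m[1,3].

9936

m[1,3] = min over k∈[1,2] of m[1,k]+m[k+1,3]+p_{0}·p_k·p_{3}.
k=1: 0 + 4536 + 25·27·8 = 9936; k=2: 14175 + 0 + 25·21·8 = 18375.
Minimum: 9936 at k=1.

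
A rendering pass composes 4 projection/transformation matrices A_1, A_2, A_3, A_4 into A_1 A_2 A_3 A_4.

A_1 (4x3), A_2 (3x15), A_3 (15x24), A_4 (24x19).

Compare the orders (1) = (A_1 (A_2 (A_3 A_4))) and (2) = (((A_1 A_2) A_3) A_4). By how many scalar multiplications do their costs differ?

4479

Order (1) = (A_1 (A_2 (A_3 A_4))): (A_3 A_4): 15×24 by 24×19 → 15×19, cost 15·24·19 = 6840; (A_2 (A_3 A_4)): 3×15 by 15×19 → 3×19, cost 3·15·19 = 855; cumulative 7695; (A_1 (A_2 (A_3 A_4))): 4×3 by 3×19 → 4×19, cost 4·3·19 = 228; cumulative 7923. Total 7923.
Order (2) = (((A_1 A_2) A_3) A_4): (A_1 A_2): 4×3 by 3×15 → 4×15, cost 4·3·15 = 180; ((A_1 A_2) A_3): 4×15 by 15×24 → 4×24, cost 4·15·24 = 1440; cumulative 1620; (((A_1 A_2) A_3) A_4): 4×24 by 24×19 → 4×19, cost 4·24·19 = 1824; cumulative 3444. Total 3444.
Difference: |7923 − 3444| = 4479.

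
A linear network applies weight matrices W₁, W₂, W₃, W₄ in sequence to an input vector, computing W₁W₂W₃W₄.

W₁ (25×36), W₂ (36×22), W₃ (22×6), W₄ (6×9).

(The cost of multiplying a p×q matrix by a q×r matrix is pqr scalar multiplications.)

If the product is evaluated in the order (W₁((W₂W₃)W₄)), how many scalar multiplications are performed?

(W₂W₃): 36×22 by 22×6 → 36×6, cost 36·22·6 = 4752
((W₂W₃)W₄): 36×6 by 6×9 → 36×9, cost 36·6·9 = 1944; cumulative 6696
(W₁((W₂W₃)W₄)): 25×36 by 36×9 → 25×9, cost 25·36·9 = 8100; cumulative 14796
Total: 14796 scalar multiplications.

14796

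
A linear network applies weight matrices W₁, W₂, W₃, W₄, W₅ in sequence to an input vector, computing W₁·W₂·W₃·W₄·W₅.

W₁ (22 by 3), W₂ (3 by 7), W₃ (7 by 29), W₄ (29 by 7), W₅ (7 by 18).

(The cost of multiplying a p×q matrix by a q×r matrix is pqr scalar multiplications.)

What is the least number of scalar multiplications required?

Adjacent pairs: W₁W₂ = 22·3·7 = 462; W₂W₃ = 3·7·29 = 609; W₃W₄ = 7·29·7 = 1421; W₄W₅ = 29·7·18 = 3654.
Length 3: W₁..W₃: k=1: 0+609+22·3·29=2523; k=2: 462+0+22·7·29=4928 → min 2523 | W₂..W₄: k=2: 0+1421+3·7·7=1568; k=3: 609+0+3·29·7=1218 → min 1218 | W₃..W₅: k=3: 0+3654+7·29·18=7308; k=4: 1421+0+7·7·18=2303 → min 2303.
Length 4: W₁..W₄: k=1: 0+1218+22·3·7=1680; k=2: 462+1421+22·7·7=2961; k=3: 2523+0+22·29·7=6989 → min 1680 | W₂..W₅: k=2: 0+2303+3·7·18=2681; k=3: 609+3654+3·29·18=5829; k=4: 1218+0+3·7·18=1596 → min 1596.
Length 5: W₁..W₅: k=1: 0+1596+22·3·18=2784; k=2: 462+2303+22·7·18=5537; k=3: 2523+3654+22·29·18=17661; k=4: 1680+0+22·7·18=4452 → min 2784.
Optimal order: (W₁·(((W₂·W₃)·W₄)·W₅)) with cost 2784.

2784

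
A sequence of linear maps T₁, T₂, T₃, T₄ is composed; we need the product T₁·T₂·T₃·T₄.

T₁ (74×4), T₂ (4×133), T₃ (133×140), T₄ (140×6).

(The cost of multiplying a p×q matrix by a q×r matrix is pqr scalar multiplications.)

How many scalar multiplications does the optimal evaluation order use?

Adjacent pairs: T₁T₂ = 74·4·133 = 39368; T₂T₃ = 4·133·140 = 74480; T₃T₄ = 133·140·6 = 111720.
Length 3: T₁..T₃: k=1: 0+74480+74·4·140=115920; k=2: 39368+0+74·133·140=1417248 → min 115920 | T₂..T₄: k=2: 0+111720+4·133·6=114912; k=3: 74480+0+4·140·6=77840 → min 77840.
Length 4: T₁..T₄: k=1: 0+77840+74·4·6=79616; k=2: 39368+111720+74·133·6=210140; k=3: 115920+0+74·140·6=178080 → min 79616.
Optimal order: (T₁·((T₂·T₃)·T₄)) with cost 79616.

79616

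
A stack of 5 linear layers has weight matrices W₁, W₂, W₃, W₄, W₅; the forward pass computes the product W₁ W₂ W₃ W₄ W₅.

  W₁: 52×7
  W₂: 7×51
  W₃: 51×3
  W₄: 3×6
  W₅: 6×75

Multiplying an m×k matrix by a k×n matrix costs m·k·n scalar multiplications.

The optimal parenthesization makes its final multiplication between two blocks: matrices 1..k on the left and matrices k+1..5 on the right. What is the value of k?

Adjacent pairs: W₁W₂ = 52·7·51 = 18564; W₂W₃ = 7·51·3 = 1071; W₃W₄ = 51·3·6 = 918; W₄W₅ = 3·6·75 = 1350.
Length 3: W₁..W₃: k=1: 0+1071+52·7·3=2163; k=2: 18564+0+52·51·3=26520 → min 2163 | W₂..W₄: k=2: 0+918+7·51·6=3060; k=3: 1071+0+7·3·6=1197 → min 1197 | W₃..W₅: k=3: 0+1350+51·3·75=12825; k=4: 918+0+51·6·75=23868 → min 12825.
Length 4: W₁..W₄: k=1: 0+1197+52·7·6=3381; k=2: 18564+918+52·51·6=35394; k=3: 2163+0+52·3·6=3099 → min 3099 | W₂..W₅: k=2: 0+12825+7·51·75=39600; k=3: 1071+1350+7·3·75=3996; k=4: 1197+0+7·6·75=4347 → min 3996.
Top-level splits: k=1: (W₁..W₁)·(W₂..W₅) → 0+3996+52·7·75 = 31296; k=2: (W₁..W₂)·(W₃..W₅) → 18564+12825+52·51·75 = 230289; k=3: (W₁..W₃)·(W₄..W₅) → 2163+1350+52·3·75 = 15213; k=4: (W₁..W₄)·(W₅..W₅) → 3099+0+52·6·75 = 26499.
Best split is after W₃, i.e. k = 3.

3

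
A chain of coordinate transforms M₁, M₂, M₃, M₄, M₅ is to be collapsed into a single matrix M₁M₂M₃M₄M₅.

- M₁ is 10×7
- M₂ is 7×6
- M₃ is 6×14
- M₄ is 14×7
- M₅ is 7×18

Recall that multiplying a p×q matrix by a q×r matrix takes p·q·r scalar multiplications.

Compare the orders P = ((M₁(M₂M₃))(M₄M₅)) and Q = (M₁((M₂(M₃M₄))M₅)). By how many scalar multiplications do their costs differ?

Order P = ((M₁(M₂M₃))(M₄M₅)): (M₂M₃): 7×6 by 6×14 → 7×14, cost 7·6·14 = 588; (M₁(M₂M₃)): 10×7 by 7×14 → 10×14, cost 10·7·14 = 980; cumulative 1568; (M₄M₅): 14×7 by 7×18 → 14×18, cost 14·7·18 = 1764; ((M₁(M₂M₃))(M₄M₅)): 10×14 by 14×18 → 10×18, cost 10·14·18 = 2520; cumulative 5852. Total 5852.
Order Q = (M₁((M₂(M₃M₄))M₅)): (M₃M₄): 6×14 by 14×7 → 6×7, cost 6·14·7 = 588; (M₂(M₃M₄)): 7×6 by 6×7 → 7×7, cost 7·6·7 = 294; cumulative 882; ((M₂(M₃M₄))M₅): 7×7 by 7×18 → 7×18, cost 7·7·18 = 882; cumulative 1764; (M₁((M₂(M₃M₄))M₅)): 10×7 by 7×18 → 10×18, cost 10·7·18 = 1260; cumulative 3024. Total 3024.
Difference: |5852 − 3024| = 2828.

2828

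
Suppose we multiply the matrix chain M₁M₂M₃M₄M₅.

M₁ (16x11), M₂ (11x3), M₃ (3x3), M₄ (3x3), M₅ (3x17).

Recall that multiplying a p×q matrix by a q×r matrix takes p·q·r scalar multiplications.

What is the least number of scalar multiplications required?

Adjacent pairs: M₁M₂ = 16·11·3 = 528; M₂M₃ = 11·3·3 = 99; M₃M₄ = 3·3·3 = 27; M₄M₅ = 3·3·17 = 153.
Length 3: M₁..M₃: k=1: 0+99+16·11·3=627; k=2: 528+0+16·3·3=672 → min 627 | M₂..M₄: k=2: 0+27+11·3·3=126; k=3: 99+0+11·3·3=198 → min 126 | M₃..M₅: k=3: 0+153+3·3·17=306; k=4: 27+0+3·3·17=180 → min 180.
Length 4: M₁..M₄: k=1: 0+126+16·11·3=654; k=2: 528+27+16·3·3=699; k=3: 627+0+16·3·3=771 → min 654 | M₂..M₅: k=2: 0+180+11·3·17=741; k=3: 99+153+11·3·17=813; k=4: 126+0+11·3·17=687 → min 687.
Length 5: M₁..M₅: k=1: 0+687+16·11·17=3679; k=2: 528+180+16·3·17=1524; k=3: 627+153+16·3·17=1596; k=4: 654+0+16·3·17=1470 → min 1470.
Optimal order: ((M₁(M₂(M₃M₄)))M₅) with cost 1470.

1470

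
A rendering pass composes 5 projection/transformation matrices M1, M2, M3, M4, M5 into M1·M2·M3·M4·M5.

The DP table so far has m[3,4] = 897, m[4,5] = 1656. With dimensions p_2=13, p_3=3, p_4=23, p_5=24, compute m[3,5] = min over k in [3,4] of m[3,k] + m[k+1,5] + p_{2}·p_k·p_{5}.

m[3,5] = min over k∈[3,4] of m[3,k]+m[k+1,5]+p_{2}·p_k·p_{5}.
k=3: 0 + 1656 + 13·3·24 = 2592; k=4: 897 + 0 + 13·23·24 = 8073.
Minimum: 2592 at k=3.

2592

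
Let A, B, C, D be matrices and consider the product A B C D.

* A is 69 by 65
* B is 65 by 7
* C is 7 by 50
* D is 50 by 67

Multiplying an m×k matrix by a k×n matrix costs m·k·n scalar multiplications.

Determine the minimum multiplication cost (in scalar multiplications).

87206

Adjacent pairs: AB = 69·65·7 = 31395; BC = 65·7·50 = 22750; CD = 7·50·67 = 23450.
Length 3: A..C: k=1: 0+22750+69·65·50=247000; k=2: 31395+0+69·7·50=55545 → min 55545 | B..D: k=2: 0+23450+65·7·67=53935; k=3: 22750+0+65·50·67=240500 → min 53935.
Length 4: A..D: k=1: 0+53935+69·65·67=354430; k=2: 31395+23450+69·7·67=87206; k=3: 55545+0+69·50·67=286695 → min 87206.
Optimal order: ((A B) (C D)) with cost 87206.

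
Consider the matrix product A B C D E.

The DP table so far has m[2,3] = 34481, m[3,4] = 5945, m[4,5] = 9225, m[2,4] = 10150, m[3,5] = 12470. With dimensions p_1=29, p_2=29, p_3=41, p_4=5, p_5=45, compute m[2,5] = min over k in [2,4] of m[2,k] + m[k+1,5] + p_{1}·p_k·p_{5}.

16675

m[2,5] = min over k∈[2,4] of m[2,k]+m[k+1,5]+p_{1}·p_k·p_{5}.
k=2: 0 + 12470 + 29·29·45 = 50315; k=3: 34481 + 9225 + 29·41·45 = 97211; k=4: 10150 + 0 + 29·5·45 = 16675.
Minimum: 16675 at k=4.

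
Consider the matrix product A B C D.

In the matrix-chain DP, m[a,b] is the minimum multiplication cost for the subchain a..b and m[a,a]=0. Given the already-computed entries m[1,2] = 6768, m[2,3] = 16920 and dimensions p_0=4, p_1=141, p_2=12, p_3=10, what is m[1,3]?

m[1,3] = min over k∈[1,2] of m[1,k]+m[k+1,3]+p_{0}·p_k·p_{3}.
k=1: 0 + 16920 + 4·141·10 = 22560; k=2: 6768 + 0 + 4·12·10 = 7248.
Minimum: 7248 at k=2.

7248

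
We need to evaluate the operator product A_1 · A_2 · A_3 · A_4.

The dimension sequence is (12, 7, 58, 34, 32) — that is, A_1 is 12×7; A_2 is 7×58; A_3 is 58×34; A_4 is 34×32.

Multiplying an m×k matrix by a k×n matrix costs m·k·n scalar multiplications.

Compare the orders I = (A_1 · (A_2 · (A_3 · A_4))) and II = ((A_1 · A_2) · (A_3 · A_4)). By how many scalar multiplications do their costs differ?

Order I = (A_1 · (A_2 · (A_3 · A_4))): (A_3 · A_4): 58×34 by 34×32 → 58×32, cost 58·34·32 = 63104; (A_2 · (A_3 · A_4)): 7×58 by 58×32 → 7×32, cost 7·58·32 = 12992; cumulative 76096; (A_1 · (A_2 · (A_3 · A_4))): 12×7 by 7×32 → 12×32, cost 12·7·32 = 2688; cumulative 78784. Total 78784.
Order II = ((A_1 · A_2) · (A_3 · A_4)): (A_1 · A_2): 12×7 by 7×58 → 12×58, cost 12·7·58 = 4872; (A_3 · A_4): 58×34 by 34×32 → 58×32, cost 58·34·32 = 63104; ((A_1 · A_2) · (A_3 · A_4)): 12×58 by 58×32 → 12×32, cost 12·58·32 = 22272; cumulative 90248. Total 90248.
Difference: |78784 − 90248| = 11464.

11464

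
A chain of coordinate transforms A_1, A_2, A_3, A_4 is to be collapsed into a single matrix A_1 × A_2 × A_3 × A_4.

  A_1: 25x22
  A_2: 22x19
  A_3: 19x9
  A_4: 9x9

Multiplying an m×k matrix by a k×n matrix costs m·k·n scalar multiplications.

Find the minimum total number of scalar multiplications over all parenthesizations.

Adjacent pairs: A_1A_2 = 25·22·19 = 10450; A_2A_3 = 22·19·9 = 3762; A_3A_4 = 19·9·9 = 1539.
Length 3: A_1..A_3: k=1: 0+3762+25·22·9=8712; k=2: 10450+0+25·19·9=14725 → min 8712 | A_2..A_4: k=2: 0+1539+22·19·9=5301; k=3: 3762+0+22·9·9=5544 → min 5301.
Length 4: A_1..A_4: k=1: 0+5301+25·22·9=10251; k=2: 10450+1539+25·19·9=16264; k=3: 8712+0+25·9·9=10737 → min 10251.
Optimal order: (A_1 × (A_2 × (A_3 × A_4))) with cost 10251.

10251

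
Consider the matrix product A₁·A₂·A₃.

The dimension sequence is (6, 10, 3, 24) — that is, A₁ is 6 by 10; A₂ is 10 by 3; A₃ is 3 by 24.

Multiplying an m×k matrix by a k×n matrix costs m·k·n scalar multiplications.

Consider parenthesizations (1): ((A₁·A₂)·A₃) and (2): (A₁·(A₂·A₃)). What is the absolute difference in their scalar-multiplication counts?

Order (1) = ((A₁·A₂)·A₃): (A₁·A₂): 6×10 by 10×3 → 6×3, cost 6·10·3 = 180; ((A₁·A₂)·A₃): 6×3 by 3×24 → 6×24, cost 6·3·24 = 432; cumulative 612. Total 612.
Order (2) = (A₁·(A₂·A₃)): (A₂·A₃): 10×3 by 3×24 → 10×24, cost 10·3·24 = 720; (A₁·(A₂·A₃)): 6×10 by 10×24 → 6×24, cost 6·10·24 = 1440; cumulative 2160. Total 2160.
Difference: |612 − 2160| = 1548.

1548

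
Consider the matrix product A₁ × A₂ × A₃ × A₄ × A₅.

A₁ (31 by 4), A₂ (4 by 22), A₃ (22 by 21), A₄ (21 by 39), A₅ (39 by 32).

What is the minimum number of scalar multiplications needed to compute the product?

Adjacent pairs: A₁A₂ = 31·4·22 = 2728; A₂A₃ = 4·22·21 = 1848; A₃A₄ = 22·21·39 = 18018; A₄A₅ = 21·39·32 = 26208.
Length 3: A₁..A₃: k=1: 0+1848+31·4·21=4452; k=2: 2728+0+31·22·21=17050 → min 4452 | A₂..A₄: k=2: 0+18018+4·22·39=21450; k=3: 1848+0+4·21·39=5124 → min 5124 | A₃..A₅: k=3: 0+26208+22·21·32=40992; k=4: 18018+0+22·39·32=45474 → min 40992.
Length 4: A₁..A₄: k=1: 0+5124+31·4·39=9960; k=2: 2728+18018+31·22·39=47344; k=3: 4452+0+31·21·39=29841 → min 9960 | A₂..A₅: k=2: 0+40992+4·22·32=43808; k=3: 1848+26208+4·21·32=30744; k=4: 5124+0+4·39·32=10116 → min 10116.
Length 5: A₁..A₅: k=1: 0+10116+31·4·32=14084; k=2: 2728+40992+31·22·32=65544; k=3: 4452+26208+31·21·32=51492; k=4: 9960+0+31·39·32=48648 → min 14084.
Optimal order: (A₁ × (((A₂ × A₃) × A₄) × A₅)) with cost 14084.

14084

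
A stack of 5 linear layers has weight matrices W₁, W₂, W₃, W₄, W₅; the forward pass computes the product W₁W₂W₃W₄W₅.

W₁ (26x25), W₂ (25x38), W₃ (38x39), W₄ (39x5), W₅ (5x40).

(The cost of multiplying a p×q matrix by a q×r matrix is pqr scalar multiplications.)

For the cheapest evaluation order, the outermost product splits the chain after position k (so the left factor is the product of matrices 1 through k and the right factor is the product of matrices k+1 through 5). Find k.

4

Adjacent pairs: W₁W₂ = 26·25·38 = 24700; W₂W₃ = 25·38·39 = 37050; W₃W₄ = 38·39·5 = 7410; W₄W₅ = 39·5·40 = 7800.
Length 3: W₁..W₃: k=1: 0+37050+26·25·39=62400; k=2: 24700+0+26·38·39=63232 → min 62400 | W₂..W₄: k=2: 0+7410+25·38·5=12160; k=3: 37050+0+25·39·5=41925 → min 12160 | W₃..W₅: k=3: 0+7800+38·39·40=67080; k=4: 7410+0+38·5·40=15010 → min 15010.
Length 4: W₁..W₄: k=1: 0+12160+26·25·5=15410; k=2: 24700+7410+26·38·5=37050; k=3: 62400+0+26·39·5=67470 → min 15410 | W₂..W₅: k=2: 0+15010+25·38·40=53010; k=3: 37050+7800+25·39·40=83850; k=4: 12160+0+25·5·40=17160 → min 17160.
Top-level splits: k=1: (W₁..W₁)·(W₂..W₅) → 0+17160+26·25·40 = 43160; k=2: (W₁..W₂)·(W₃..W₅) → 24700+15010+26·38·40 = 79230; k=3: (W₁..W₃)·(W₄..W₅) → 62400+7800+26·39·40 = 110760; k=4: (W₁..W₄)·(W₅..W₅) → 15410+0+26·5·40 = 20610.
Best split is after W₄, i.e. k = 4.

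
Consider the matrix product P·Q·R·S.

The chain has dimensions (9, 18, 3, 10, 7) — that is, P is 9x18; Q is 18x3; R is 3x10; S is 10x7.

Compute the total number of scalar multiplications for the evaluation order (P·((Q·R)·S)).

2934

(Q·R): 18×3 by 3×10 → 18×10, cost 18·3·10 = 540
((Q·R)·S): 18×10 by 10×7 → 18×7, cost 18·10·7 = 1260; cumulative 1800
(P·((Q·R)·S)): 9×18 by 18×7 → 9×7, cost 9·18·7 = 1134; cumulative 2934
Total: 2934 scalar multiplications.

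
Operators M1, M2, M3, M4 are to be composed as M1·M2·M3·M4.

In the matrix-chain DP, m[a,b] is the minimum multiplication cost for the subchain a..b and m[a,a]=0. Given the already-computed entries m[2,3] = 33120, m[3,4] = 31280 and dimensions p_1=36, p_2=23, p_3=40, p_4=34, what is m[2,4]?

m[2,4] = min over k∈[2,3] of m[2,k]+m[k+1,4]+p_{1}·p_k·p_{4}.
k=2: 0 + 31280 + 36·23·34 = 59432; k=3: 33120 + 0 + 36·40·34 = 82080.
Minimum: 59432 at k=2.

59432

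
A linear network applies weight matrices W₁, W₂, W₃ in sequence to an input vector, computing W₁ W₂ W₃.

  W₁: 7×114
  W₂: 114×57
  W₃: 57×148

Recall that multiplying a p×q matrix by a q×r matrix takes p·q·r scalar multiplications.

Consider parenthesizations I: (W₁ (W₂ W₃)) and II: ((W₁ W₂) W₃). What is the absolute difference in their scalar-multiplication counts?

Order I = (W₁ (W₂ W₃)): (W₂ W₃): 114×57 by 57×148 → 114×148, cost 114·57·148 = 961704; (W₁ (W₂ W₃)): 7×114 by 114×148 → 7×148, cost 7·114·148 = 118104; cumulative 1079808. Total 1079808.
Order II = ((W₁ W₂) W₃): (W₁ W₂): 7×114 by 114×57 → 7×57, cost 7·114·57 = 45486; ((W₁ W₂) W₃): 7×57 by 57×148 → 7×148, cost 7·57·148 = 59052; cumulative 104538. Total 104538.
Difference: |1079808 − 104538| = 975270.

975270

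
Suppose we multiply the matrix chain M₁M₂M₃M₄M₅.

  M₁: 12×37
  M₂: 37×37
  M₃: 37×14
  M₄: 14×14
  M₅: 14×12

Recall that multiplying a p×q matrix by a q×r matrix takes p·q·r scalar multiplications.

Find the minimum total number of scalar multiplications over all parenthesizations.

27012

Adjacent pairs: M₁M₂ = 12·37·37 = 16428; M₂M₃ = 37·37·14 = 19166; M₃M₄ = 37·14·14 = 7252; M₄M₅ = 14·14·12 = 2352.
Length 3: M₁..M₃: k=1: 0+19166+12·37·14=25382; k=2: 16428+0+12·37·14=22644 → min 22644 | M₂..M₄: k=2: 0+7252+37·37·14=26418; k=3: 19166+0+37·14·14=26418 → min 26418 | M₃..M₅: k=3: 0+2352+37·14·12=8568; k=4: 7252+0+37·14·12=13468 → min 8568.
Length 4: M₁..M₄: k=1: 0+26418+12·37·14=32634; k=2: 16428+7252+12·37·14=29896; k=3: 22644+0+12·14·14=24996 → min 24996 | M₂..M₅: k=2: 0+8568+37·37·12=24996; k=3: 19166+2352+37·14·12=27734; k=4: 26418+0+37·14·12=32634 → min 24996.
Length 5: M₁..M₅: k=1: 0+24996+12·37·12=30324; k=2: 16428+8568+12·37·12=30324; k=3: 22644+2352+12·14·12=27012; k=4: 24996+0+12·14·12=27012 → min 27012.
Optimal order: (((M₁M₂)M₃)(M₄M₅)) with cost 27012.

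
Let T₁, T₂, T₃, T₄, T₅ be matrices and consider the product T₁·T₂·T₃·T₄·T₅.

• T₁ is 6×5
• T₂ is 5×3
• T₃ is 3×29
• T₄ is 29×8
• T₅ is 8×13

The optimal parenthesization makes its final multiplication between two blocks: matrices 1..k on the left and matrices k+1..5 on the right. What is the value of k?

Adjacent pairs: T₁T₂ = 6·5·3 = 90; T₂T₃ = 5·3·29 = 435; T₃T₄ = 3·29·8 = 696; T₄T₅ = 29·8·13 = 3016.
Length 3: T₁..T₃: k=1: 0+435+6·5·29=1305; k=2: 90+0+6·3·29=612 → min 612 | T₂..T₄: k=2: 0+696+5·3·8=816; k=3: 435+0+5·29·8=1595 → min 816 | T₃..T₅: k=3: 0+3016+3·29·13=4147; k=4: 696+0+3·8·13=1008 → min 1008.
Length 4: T₁..T₄: k=1: 0+816+6·5·8=1056; k=2: 90+696+6·3·8=930; k=3: 612+0+6·29·8=2004 → min 930 | T₂..T₅: k=2: 0+1008+5·3·13=1203; k=3: 435+3016+5·29·13=5336; k=4: 816+0+5·8·13=1336 → min 1203.
Top-level splits: k=1: (T₁..T₁)·(T₂..T₅) → 0+1203+6·5·13 = 1593; k=2: (T₁..T₂)·(T₃..T₅) → 90+1008+6·3·13 = 1332; k=3: (T₁..T₃)·(T₄..T₅) → 612+3016+6·29·13 = 5890; k=4: (T₁..T₄)·(T₅..T₅) → 930+0+6·8·13 = 1554.
Best split is after T₂, i.e. k = 2.

2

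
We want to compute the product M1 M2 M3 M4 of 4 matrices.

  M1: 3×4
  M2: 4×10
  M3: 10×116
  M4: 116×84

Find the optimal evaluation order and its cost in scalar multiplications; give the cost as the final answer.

Adjacent pairs: M1M2 = 3·4·10 = 120; M2M3 = 4·10·116 = 4640; M3M4 = 10·116·84 = 97440.
Length 3: M1..M3: k=1: 0+4640+3·4·116=6032; k=2: 120+0+3·10·116=3600 → min 3600 | M2..M4: k=2: 0+97440+4·10·84=100800; k=3: 4640+0+4·116·84=43616 → min 43616.
Length 4: M1..M4: k=1: 0+43616+3·4·84=44624; k=2: 120+97440+3·10·84=100080; k=3: 3600+0+3·116·84=32832 → min 32832.
Optimal parenthesization: (((M1 M2) M3) M4) with cost 32832.

32832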